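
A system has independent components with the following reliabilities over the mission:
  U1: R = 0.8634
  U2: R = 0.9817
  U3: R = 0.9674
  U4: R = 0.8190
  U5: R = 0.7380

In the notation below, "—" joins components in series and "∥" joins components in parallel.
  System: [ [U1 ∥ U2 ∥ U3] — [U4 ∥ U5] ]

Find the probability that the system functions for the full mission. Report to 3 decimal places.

Parallel (U1, U2, and U3): 1 − (1 − 0.86340)(1 − 0.98170)(1 − 0.96740) = 0.99992
Parallel (U4 and U5): 1 − (1 − 0.81900)(1 − 0.73800) = 0.95258
Series ([0.99992] and [0.95258]): 0.99992 × 0.95258 = 0.953

0.953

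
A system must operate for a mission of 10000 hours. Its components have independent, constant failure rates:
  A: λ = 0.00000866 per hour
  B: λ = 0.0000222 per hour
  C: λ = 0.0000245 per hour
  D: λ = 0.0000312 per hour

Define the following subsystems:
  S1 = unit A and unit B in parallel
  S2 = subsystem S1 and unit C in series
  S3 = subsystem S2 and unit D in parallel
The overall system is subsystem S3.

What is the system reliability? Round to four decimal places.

R(A) = exp(−0.00000866 × 10000) = 0.917044
R(B) = exp(−0.0000222 × 10000) = 0.800915
R(C) = exp(−0.0000245 × 10000) = 0.782705
R(D) = exp(−0.0000312 × 10000) = 0.731982
Parallel (A and B): 1 − (1 − 0.917044)(1 − 0.800915) = 0.983485
Series ([0.983485] and C): 0.983485 × 0.782705 = 0.769779
Parallel ([0.769779] and D): 1 − (1 − 0.769779)(1 − 0.731982) = 0.9383

0.9383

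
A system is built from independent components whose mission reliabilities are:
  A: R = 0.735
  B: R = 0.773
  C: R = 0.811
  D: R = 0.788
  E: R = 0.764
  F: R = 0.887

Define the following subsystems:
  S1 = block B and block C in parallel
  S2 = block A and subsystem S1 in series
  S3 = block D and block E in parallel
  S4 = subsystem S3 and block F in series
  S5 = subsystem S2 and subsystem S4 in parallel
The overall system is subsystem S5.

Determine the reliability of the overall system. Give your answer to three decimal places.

Parallel (B and C): 1 − (1 − 0.77300)(1 − 0.81100) = 0.95710
Series (A and [0.95710]): 0.73500 × 0.95710 = 0.70347
Parallel (D and E): 1 − (1 − 0.78800)(1 − 0.76400) = 0.94997
Series ([0.94997] and F): 0.94997 × 0.88700 = 0.84262
Parallel ([0.70347] and [0.84262]): 1 − (1 − 0.70347)(1 − 0.84262) = 0.953

0.953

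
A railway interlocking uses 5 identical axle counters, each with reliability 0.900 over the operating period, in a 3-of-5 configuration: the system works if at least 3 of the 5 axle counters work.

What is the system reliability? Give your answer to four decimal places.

0.9914

R = Σ_{i=3}^{5} C(5,i) p^i (1−p)^{5−i} with p = 0.900
C(5,3)·0.900^3·0.100^2 = 0.072900
C(5,4)·0.900^4·0.100^1 = 0.328050
C(5,5)·0.900^5·0.100^0 = 0.590490
Sum = 0.9914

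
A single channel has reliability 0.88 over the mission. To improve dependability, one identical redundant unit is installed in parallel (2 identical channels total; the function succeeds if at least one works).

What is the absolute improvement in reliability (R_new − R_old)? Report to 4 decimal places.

0.1056

R_before = 0.88
R_after = 1 − (1 − 0.88)^2 = 0.9856
ΔR = 0.9856 − 0.88 = 0.1056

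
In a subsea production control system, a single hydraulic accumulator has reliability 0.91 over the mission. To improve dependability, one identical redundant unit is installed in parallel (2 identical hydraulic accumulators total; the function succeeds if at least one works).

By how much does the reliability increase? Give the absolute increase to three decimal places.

R_before = 0.91
R_after = 1 − (1 − 0.91)^2 = 0.992
ΔR = 0.992 − 0.91 = 0.082

0.082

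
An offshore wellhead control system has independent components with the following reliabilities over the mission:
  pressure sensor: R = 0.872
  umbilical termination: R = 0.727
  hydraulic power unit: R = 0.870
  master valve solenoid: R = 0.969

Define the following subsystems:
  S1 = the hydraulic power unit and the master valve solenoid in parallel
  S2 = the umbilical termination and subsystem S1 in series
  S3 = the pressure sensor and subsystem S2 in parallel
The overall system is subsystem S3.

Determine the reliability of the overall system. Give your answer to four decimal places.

Parallel (hydraulic power unit and master valve solenoid): 1 − (1 − 0.870000)(1 − 0.969000) = 0.995970
Series (umbilical termination and [0.995970]): 0.727000 × 0.995970 = 0.724070
Parallel (pressure sensor and [0.724070]): 1 − (1 − 0.872000)(1 − 0.724070) = 0.9647

0.9647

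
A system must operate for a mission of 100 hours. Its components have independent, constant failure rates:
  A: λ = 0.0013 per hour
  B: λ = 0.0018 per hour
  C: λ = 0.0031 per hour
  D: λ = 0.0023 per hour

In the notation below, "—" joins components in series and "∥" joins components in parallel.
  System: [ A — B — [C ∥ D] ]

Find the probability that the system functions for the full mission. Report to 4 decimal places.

R(A) = exp(−0.0013 × 100) = 0.878095
R(B) = exp(−0.0018 × 100) = 0.835270
R(C) = exp(−0.0031 × 100) = 0.733447
R(D) = exp(−0.0023 × 100) = 0.794534
Parallel (C and D): 1 − (1 − 0.733447)(1 − 0.794534) = 0.945232
Series (A, B, and [0.945232]): 0.878095 × 0.835270 × 0.945232 = 0.6933

0.6933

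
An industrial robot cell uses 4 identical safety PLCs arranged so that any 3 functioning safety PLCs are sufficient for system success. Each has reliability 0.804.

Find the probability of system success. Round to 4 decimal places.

R = Σ_{i=3}^{4} C(4,i) p^i (1−p)^{4−i} with p = 0.804
C(4,3)·0.804^3·0.196^1 = 0.407459
C(4,4)·0.804^4·0.196^0 = 0.417854
Sum = 0.8253

0.8253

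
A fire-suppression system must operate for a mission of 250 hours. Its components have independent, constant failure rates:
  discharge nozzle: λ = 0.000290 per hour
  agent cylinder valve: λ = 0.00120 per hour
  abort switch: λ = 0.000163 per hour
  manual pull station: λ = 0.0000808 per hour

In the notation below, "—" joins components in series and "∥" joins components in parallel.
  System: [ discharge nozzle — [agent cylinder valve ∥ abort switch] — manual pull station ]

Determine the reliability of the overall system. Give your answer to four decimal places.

R(discharge nozzle) = exp(−0.000290 × 250) = 0.930066
R(agent cylinder valve) = exp(−0.00120 × 250) = 0.740818
R(abort switch) = exp(−0.000163 × 250) = 0.960069
R(manual pull station) = exp(−0.0000808 × 250) = 0.980003
Parallel (agent cylinder valve and abort switch): 1 − (1 − 0.740818)(1 − 0.960069) = 0.989651
Series (discharge nozzle, [0.989651], and manual pull station): 0.930066 × 0.989651 × 0.980003 = 0.9020

0.9020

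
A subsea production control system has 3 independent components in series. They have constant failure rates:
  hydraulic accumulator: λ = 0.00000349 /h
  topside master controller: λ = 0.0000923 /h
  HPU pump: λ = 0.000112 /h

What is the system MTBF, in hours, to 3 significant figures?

Series of exponential components: λ_sys = Σ λ_i
λ_sys = 0.00000349 + 0.0000923 + 0.000112 = 2.0779e-04 /h
MTBF = 1 / λ_sys = 4810 h

4810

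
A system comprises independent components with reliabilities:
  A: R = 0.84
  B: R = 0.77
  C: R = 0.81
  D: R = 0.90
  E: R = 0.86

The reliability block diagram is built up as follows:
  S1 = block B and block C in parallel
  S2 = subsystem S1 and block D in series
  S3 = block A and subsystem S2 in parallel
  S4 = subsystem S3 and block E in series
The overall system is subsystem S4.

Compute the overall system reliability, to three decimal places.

0.841

Parallel (B and C): 1 − (1 − 0.77000)(1 − 0.81000) = 0.95630
Series ([0.95630] and D): 0.95630 × 0.90000 = 0.86067
Parallel (A and [0.86067]): 1 − (1 − 0.84000)(1 − 0.86067) = 0.97771
Series ([0.97771] and E): 0.97771 × 0.86000 = 0.841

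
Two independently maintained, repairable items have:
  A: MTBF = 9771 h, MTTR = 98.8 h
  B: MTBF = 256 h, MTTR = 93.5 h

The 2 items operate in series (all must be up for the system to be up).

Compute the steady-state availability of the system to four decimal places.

A(A) = MTBF/(MTBF+MTTR) = 9771/(9771+98.8) = 0.989990
A(B) = MTBF/(MTBF+MTTR) = 256/(256+93.5) = 0.732475
Series availability: 0.989990 × 0.732475 = 0.7251

0.7251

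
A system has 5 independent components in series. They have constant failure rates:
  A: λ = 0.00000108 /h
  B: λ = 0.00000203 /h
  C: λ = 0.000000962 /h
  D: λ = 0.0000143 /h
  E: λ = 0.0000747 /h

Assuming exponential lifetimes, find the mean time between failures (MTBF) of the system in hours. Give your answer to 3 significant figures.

Series of exponential components: λ_sys = Σ λ_i
λ_sys = 0.00000108 + 0.00000203 + 0.000000962 + 0.0000143 + 0.0000747 = 9.3072e-05 /h
MTBF = 1 / λ_sys = 10700 h

10700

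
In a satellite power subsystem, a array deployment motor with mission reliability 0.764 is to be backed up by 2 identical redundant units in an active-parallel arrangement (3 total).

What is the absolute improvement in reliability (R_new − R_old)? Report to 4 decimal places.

0.2229

R_before = 0.764
R_after = 1 − (1 − 0.764)^3 = 0.9869
ΔR = 0.9869 − 0.764 = 0.2229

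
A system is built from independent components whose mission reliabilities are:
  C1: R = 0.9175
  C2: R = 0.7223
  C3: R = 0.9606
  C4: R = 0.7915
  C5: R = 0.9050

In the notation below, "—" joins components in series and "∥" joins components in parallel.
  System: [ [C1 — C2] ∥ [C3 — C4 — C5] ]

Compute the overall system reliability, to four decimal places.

0.8948

Series (C1 and C2): 0.917500 × 0.722300 = 0.662710
Series (C3, C4, and C5): 0.960600 × 0.791500 × 0.905000 = 0.688085
Parallel ([0.662710] and [0.688085]): 1 − (1 − 0.662710)(1 − 0.688085) = 0.8948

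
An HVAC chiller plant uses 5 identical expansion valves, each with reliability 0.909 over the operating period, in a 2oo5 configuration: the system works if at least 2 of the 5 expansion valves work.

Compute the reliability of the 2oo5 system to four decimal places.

0.9997

R = Σ_{i=2}^{5} C(5,i) p^i (1−p)^{5−i} with p = 0.909
C(5,2)·0.909^2·0.091^3 = 0.006227
C(5,3)·0.909^3·0.091^2 = 0.062198
C(5,4)·0.909^4·0.091^1 = 0.310647
C(5,5)·0.909^5·0.091^0 = 0.620611
Sum = 0.9997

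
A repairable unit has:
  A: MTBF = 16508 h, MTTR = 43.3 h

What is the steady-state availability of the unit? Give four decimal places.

0.9974

A(A) = MTBF/(MTBF+MTTR) = 16508/(16508+43.3) = 0.9974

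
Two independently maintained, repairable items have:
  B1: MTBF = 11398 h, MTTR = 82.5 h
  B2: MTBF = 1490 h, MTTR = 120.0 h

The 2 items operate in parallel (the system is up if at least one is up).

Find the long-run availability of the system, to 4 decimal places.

A(B1) = MTBF/(MTBF+MTTR) = 11398/(11398+82.5) = 0.992814
A(B2) = MTBF/(MTBF+MTTR) = 1490/(1490+120.0) = 0.925466
Parallel availability: 1 − (1 − 0.992814)(1 − 0.925466) = 0.9995

0.9995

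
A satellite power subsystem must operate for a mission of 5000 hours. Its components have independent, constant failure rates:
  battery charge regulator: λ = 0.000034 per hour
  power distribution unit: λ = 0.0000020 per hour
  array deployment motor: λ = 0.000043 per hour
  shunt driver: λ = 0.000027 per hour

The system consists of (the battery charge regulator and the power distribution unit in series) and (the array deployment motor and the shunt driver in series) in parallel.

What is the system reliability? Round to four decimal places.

0.9514

R(battery charge regulator) = exp(−0.000034 × 5000) = 0.843665
R(power distribution unit) = exp(−0.0000020 × 5000) = 0.990050
R(array deployment motor) = exp(−0.000043 × 5000) = 0.806541
R(shunt driver) = exp(−0.000027 × 5000) = 0.873716
Series (battery charge regulator and power distribution unit): 0.843665 × 0.990050 = 0.835271
Series (array deployment motor and shunt driver): 0.806541 × 0.873716 = 0.704688
Parallel ([0.835271] and [0.704688]): 1 − (1 − 0.835271)(1 − 0.704688) = 0.9514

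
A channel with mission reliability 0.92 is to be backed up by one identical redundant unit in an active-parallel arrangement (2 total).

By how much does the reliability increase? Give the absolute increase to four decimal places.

0.0736

R_before = 0.92
R_after = 1 − (1 − 0.92)^2 = 0.9936
ΔR = 0.9936 − 0.92 = 0.0736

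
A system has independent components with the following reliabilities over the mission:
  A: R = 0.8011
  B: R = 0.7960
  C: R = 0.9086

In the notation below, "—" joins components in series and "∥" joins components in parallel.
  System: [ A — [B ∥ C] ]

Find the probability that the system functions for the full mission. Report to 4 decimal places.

0.7862

Parallel (B and C): 1 − (1 − 0.796000)(1 − 0.908600) = 0.981354
Series (A and [0.981354]): 0.801100 × 0.981354 = 0.7862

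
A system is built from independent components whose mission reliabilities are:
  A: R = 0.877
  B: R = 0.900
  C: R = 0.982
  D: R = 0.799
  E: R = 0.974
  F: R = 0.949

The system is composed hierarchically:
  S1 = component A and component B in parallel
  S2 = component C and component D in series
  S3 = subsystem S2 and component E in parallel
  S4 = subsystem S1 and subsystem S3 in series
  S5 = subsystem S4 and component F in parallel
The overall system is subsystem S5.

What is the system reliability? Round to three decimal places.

Parallel (A and B): 1 − (1 − 0.87700)(1 − 0.90000) = 0.98770
Series (C and D): 0.98200 × 0.79900 = 0.78462
Parallel ([0.78462] and E): 1 − (1 − 0.78462)(1 − 0.97400) = 0.99440
Series ([0.98770] and [0.99440]): 0.98770 × 0.99440 = 0.98217
Parallel ([0.98217] and F): 1 − (1 − 0.98217)(1 − 0.94900) = 0.999

0.999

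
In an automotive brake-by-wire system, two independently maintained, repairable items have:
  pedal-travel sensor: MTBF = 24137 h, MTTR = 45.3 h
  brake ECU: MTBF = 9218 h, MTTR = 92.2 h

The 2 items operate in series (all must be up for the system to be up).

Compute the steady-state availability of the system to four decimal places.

A(pedal-travel sensor) = MTBF/(MTBF+MTTR) = 24137/(24137+45.3) = 0.998127
A(brake ECU) = MTBF/(MTBF+MTTR) = 9218/(9218+92.2) = 0.990097
Series availability: 0.998127 × 0.990097 = 0.9882

0.9882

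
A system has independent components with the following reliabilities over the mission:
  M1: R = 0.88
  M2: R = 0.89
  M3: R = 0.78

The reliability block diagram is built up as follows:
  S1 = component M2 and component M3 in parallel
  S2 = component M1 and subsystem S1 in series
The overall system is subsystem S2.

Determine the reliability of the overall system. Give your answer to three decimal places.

Parallel (M2 and M3): 1 − (1 − 0.89000)(1 − 0.78000) = 0.97580
Series (M1 and [0.97580]): 0.88000 × 0.97580 = 0.859

0.859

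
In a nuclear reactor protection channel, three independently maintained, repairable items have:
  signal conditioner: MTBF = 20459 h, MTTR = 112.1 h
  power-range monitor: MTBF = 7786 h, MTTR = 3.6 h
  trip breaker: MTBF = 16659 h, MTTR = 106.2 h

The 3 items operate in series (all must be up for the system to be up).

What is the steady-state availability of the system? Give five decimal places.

A(signal conditioner) = MTBF/(MTBF+MTTR) = 20459/(20459+112.1) = 0.994551
A(power-range monitor) = MTBF/(MTBF+MTTR) = 7786/(7786+3.6) = 0.999538
A(trip breaker) = MTBF/(MTBF+MTTR) = 16659/(16659+106.2) = 0.993665
Series availability: 0.994551 × 0.999538 × 0.993665 = 0.98779

0.98779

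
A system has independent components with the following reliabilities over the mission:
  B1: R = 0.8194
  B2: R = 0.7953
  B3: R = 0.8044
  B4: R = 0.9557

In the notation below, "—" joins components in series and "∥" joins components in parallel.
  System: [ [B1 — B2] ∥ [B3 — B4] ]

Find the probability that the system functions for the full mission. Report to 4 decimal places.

Series (B1 and B2): 0.819400 × 0.795300 = 0.651669
Series (B3 and B4): 0.804400 × 0.955700 = 0.768765
Parallel ([0.651669] and [0.768765]): 1 − (1 − 0.651669)(1 − 0.768765) = 0.9195

0.9195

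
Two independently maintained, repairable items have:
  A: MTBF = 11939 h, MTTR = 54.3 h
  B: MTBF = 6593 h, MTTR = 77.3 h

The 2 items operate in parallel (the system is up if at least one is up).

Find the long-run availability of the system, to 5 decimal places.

0.99995

A(A) = MTBF/(MTBF+MTTR) = 11939/(11939+54.3) = 0.995472
A(B) = MTBF/(MTBF+MTTR) = 6593/(6593+77.3) = 0.988411
Parallel availability: 1 − (1 − 0.995472)(1 − 0.988411) = 0.99995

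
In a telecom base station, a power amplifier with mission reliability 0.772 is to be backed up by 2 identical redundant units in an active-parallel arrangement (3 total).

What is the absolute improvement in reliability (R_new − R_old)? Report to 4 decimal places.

R_before = 0.772
R_after = 1 − (1 − 0.772)^3 = 0.9881
ΔR = 0.9881 − 0.772 = 0.2161

0.2161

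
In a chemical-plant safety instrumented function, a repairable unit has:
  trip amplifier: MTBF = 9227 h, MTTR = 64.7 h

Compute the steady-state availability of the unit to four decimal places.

0.9930

A(trip amplifier) = MTBF/(MTBF+MTTR) = 9227/(9227+64.7) = 0.9930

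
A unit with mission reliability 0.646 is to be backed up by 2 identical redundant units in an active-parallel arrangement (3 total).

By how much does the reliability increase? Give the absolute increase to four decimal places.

R_before = 0.646
R_after = 1 − (1 − 0.646)^3 = 0.9556
ΔR = 0.9556 − 0.646 = 0.3096

0.3096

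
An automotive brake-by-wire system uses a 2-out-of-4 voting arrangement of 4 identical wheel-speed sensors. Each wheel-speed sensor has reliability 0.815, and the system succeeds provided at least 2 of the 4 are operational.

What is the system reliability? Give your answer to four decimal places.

R = Σ_{i=2}^{4} C(4,i) p^i (1−p)^{4−i} with p = 0.815
C(4,2)·0.815^2·0.185^2 = 0.136399
C(4,3)·0.815^3·0.185^1 = 0.400594
C(4,4)·0.815^4·0.185^0 = 0.441195
Sum = 0.9782

0.9782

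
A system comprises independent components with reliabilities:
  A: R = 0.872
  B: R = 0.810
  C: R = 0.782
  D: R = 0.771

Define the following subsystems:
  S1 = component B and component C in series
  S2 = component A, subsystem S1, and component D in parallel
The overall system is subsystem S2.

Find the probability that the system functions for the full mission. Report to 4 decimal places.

Series (B and C): 0.810000 × 0.782000 = 0.633420
Parallel (A, [0.633420], and D): 1 − (1 − 0.872000)(1 − 0.633420)(1 − 0.771000) = 0.9893

0.9893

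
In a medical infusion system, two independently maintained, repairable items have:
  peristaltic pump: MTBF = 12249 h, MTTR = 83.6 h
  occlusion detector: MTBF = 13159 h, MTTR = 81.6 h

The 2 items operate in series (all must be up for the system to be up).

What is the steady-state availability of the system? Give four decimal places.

0.9871

A(peristaltic pump) = MTBF/(MTBF+MTTR) = 12249/(12249+83.6) = 0.993221
A(occlusion detector) = MTBF/(MTBF+MTTR) = 13159/(13159+81.6) = 0.993837
Series availability: 0.993221 × 0.993837 = 0.9871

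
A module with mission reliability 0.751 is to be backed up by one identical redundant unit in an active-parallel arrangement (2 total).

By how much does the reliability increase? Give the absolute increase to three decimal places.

R_before = 0.751
R_after = 1 − (1 − 0.751)^2 = 0.938
ΔR = 0.938 − 0.751 = 0.187

0.187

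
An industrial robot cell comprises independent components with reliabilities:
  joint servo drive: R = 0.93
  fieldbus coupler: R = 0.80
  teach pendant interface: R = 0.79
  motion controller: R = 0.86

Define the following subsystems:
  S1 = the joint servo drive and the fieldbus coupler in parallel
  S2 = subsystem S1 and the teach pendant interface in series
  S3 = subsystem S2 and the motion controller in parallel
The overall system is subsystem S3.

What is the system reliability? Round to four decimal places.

0.9691

Parallel (joint servo drive and fieldbus coupler): 1 − (1 − 0.930000)(1 − 0.800000) = 0.986000
Series ([0.986000] and teach pendant interface): 0.986000 × 0.790000 = 0.778940
Parallel ([0.778940] and motion controller): 1 − (1 − 0.778940)(1 − 0.860000) = 0.9691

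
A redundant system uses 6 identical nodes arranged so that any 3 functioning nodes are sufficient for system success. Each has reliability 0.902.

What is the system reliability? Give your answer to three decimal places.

R = Σ_{i=3}^{6} C(6,i) p^i (1−p)^{6−i} with p = 0.902
C(6,3)·0.902^3·0.098^3 = 0.01381
C(6,4)·0.902^4·0.098^2 = 0.09536
C(6,5)·0.902^5·0.098^1 = 0.35108
C(6,6)·0.902^6·0.098^0 = 0.53857
Sum = 0.999

0.999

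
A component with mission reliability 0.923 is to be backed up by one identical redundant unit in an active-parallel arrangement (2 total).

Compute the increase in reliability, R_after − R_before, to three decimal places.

0.071

R_before = 0.923
R_after = 1 − (1 − 0.923)^2 = 0.994
ΔR = 0.994 − 0.923 = 0.071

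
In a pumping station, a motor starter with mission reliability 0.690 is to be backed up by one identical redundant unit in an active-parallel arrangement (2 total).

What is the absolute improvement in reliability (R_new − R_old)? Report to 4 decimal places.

R_before = 0.690
R_after = 1 − (1 − 0.690)^2 = 0.9039
ΔR = 0.9039 − 0.690 = 0.2139

0.2139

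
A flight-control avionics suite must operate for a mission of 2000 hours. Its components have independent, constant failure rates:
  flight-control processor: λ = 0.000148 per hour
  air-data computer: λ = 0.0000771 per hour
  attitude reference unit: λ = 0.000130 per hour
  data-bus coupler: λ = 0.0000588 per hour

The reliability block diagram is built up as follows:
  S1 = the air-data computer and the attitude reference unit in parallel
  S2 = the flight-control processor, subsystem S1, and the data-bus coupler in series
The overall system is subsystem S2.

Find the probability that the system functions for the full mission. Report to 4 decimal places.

R(flight-control processor) = exp(−0.000148 × 2000) = 0.743787
R(air-data computer) = exp(−0.0000771 × 2000) = 0.857101
R(attitude reference unit) = exp(−0.000130 × 2000) = 0.771052
R(data-bus coupler) = exp(−0.0000588 × 2000) = 0.889052
Parallel (air-data computer and attitude reference unit): 1 − (1 − 0.857101)(1 − 0.771052) = 0.967284
Series (flight-control processor, [0.967284], and data-bus coupler): 0.743787 × 0.967284 × 0.889052 = 0.6396

0.6396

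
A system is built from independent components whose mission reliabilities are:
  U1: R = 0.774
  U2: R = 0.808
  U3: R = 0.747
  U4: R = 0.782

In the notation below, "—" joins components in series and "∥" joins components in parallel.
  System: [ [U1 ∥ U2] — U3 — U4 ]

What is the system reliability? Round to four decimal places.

0.5588

Parallel (U1 and U2): 1 − (1 − 0.774000)(1 − 0.808000) = 0.956608
Series ([0.956608], U3, and U4): 0.956608 × 0.747000 × 0.782000 = 0.5588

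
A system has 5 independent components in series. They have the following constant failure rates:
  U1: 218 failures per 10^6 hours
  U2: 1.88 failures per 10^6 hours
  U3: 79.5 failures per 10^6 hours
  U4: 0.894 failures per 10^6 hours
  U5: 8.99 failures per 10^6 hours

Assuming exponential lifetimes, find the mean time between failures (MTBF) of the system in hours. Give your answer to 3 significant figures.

3230

Series of exponential components: λ_sys = Σ λ_i
λ_sys = 0.000218 + 0.00000188 + 0.0000795 + 0.000000894 + 0.00000899 = 3.0926e-04 /h
MTBF = 1 / λ_sys = 3230 h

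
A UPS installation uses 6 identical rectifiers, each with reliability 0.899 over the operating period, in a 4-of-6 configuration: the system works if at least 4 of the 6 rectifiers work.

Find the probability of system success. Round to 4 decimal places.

R = Σ_{i=4}^{6} C(6,i) p^i (1−p)^{6−i} with p = 0.899
C(6,4)·0.899^4·0.101^2 = 0.099948
C(6,5)·0.899^5·0.101^1 = 0.355853
C(6,6)·0.899^6·0.101^0 = 0.527908
Sum = 0.9837

0.9837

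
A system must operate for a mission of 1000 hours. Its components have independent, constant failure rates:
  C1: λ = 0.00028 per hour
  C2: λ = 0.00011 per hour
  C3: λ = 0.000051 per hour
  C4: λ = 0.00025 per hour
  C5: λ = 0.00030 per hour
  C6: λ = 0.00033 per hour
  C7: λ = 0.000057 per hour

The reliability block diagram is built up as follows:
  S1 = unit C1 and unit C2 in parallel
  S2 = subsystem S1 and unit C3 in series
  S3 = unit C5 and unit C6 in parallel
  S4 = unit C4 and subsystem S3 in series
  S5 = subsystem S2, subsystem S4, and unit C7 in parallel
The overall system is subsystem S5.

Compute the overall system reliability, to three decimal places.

0.999

R(C1) = exp(−0.00028 × 1000) = 0.75578
R(C2) = exp(−0.00011 × 1000) = 0.89583
R(C3) = exp(−0.000051 × 1000) = 0.95028
R(C4) = exp(−0.00025 × 1000) = 0.77880
R(C5) = exp(−0.00030 × 1000) = 0.74082
R(C6) = exp(−0.00033 × 1000) = 0.71892
R(C7) = exp(−0.000057 × 1000) = 0.94459
Parallel (C1 and C2): 1 − (1 − 0.75578)(1 − 0.89583) = 0.97456
Series ([0.97456] and C3): 0.97456 × 0.95028 = 0.92610
Parallel (C5 and C6): 1 − (1 − 0.74082)(1 − 0.71892) = 0.92715
Series (C4 and [0.92715]): 0.77880 × 0.92715 = 0.72206
Parallel ([0.92610], [0.72206], and C7): 1 − (1 − 0.92610)(1 − 0.72206)(1 − 0.94459) = 0.999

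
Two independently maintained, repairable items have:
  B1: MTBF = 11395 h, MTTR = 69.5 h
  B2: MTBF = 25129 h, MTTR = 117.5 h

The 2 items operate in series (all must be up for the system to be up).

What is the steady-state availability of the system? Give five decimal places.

A(B1) = MTBF/(MTBF+MTTR) = 11395/(11395+69.5) = 0.993938
A(B2) = MTBF/(MTBF+MTTR) = 25129/(25129+117.5) = 0.995346
Series availability: 0.993938 × 0.995346 = 0.98931

0.98931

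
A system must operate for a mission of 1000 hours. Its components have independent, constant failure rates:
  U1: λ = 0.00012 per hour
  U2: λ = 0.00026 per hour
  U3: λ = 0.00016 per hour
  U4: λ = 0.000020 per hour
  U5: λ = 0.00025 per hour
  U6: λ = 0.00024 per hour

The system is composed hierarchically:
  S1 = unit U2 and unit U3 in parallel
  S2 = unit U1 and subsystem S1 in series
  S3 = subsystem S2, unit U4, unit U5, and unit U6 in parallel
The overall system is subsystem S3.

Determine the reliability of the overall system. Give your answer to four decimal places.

R(U1) = exp(−0.00012 × 1000) = 0.886920
R(U2) = exp(−0.00026 × 1000) = 0.771052
R(U3) = exp(−0.00016 × 1000) = 0.852144
R(U4) = exp(−0.000020 × 1000) = 0.980199
R(U5) = exp(−0.00025 × 1000) = 0.778801
R(U6) = exp(−0.00024 × 1000) = 0.786628
Parallel (U2 and U3): 1 − (1 − 0.771052)(1 − 0.852144) = 0.966149
Series (U1 and [0.966149]): 0.886920 × 0.966149 = 0.856897
Parallel ([0.856897], U4, U5, and U6): 1 − (1 − 0.856897)(1 − 0.980199)(1 − 0.778801)(1 − 0.786628) = 0.9999

0.9999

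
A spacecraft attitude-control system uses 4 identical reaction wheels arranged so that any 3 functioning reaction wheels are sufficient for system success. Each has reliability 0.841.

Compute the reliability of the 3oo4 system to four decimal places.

R = Σ_{i=3}^{4} C(4,i) p^i (1−p)^{4−i} with p = 0.841
C(4,3)·0.841^3·0.159^1 = 0.378308
C(4,4)·0.841^4·0.159^0 = 0.500246
Sum = 0.8786

0.8786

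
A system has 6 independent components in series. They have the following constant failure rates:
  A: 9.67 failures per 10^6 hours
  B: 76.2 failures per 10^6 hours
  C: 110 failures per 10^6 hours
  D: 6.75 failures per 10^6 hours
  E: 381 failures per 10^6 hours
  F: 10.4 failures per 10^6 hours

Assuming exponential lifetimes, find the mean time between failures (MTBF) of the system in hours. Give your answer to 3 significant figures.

Series of exponential components: λ_sys = Σ λ_i
λ_sys = 0.00000967 + 0.0000762 + 0.000110 + 0.00000675 + 0.000381 + 0.0000104 = 5.9402e-04 /h
MTBF = 1 / λ_sys = 1680 h

1680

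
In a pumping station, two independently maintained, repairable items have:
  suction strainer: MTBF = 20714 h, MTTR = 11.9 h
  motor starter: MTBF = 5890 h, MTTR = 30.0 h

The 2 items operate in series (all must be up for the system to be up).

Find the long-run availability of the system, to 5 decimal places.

A(suction strainer) = MTBF/(MTBF+MTTR) = 20714/(20714+11.9) = 0.999426
A(motor starter) = MTBF/(MTBF+MTTR) = 5890/(5890+30.0) = 0.994932
Series availability: 0.999426 × 0.994932 = 0.99436

0.99436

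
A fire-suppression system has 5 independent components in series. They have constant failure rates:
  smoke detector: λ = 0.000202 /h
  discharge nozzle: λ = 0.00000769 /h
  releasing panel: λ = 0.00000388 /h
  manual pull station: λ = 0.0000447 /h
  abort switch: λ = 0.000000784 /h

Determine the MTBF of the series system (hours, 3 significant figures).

Series of exponential components: λ_sys = Σ λ_i
λ_sys = 0.000202 + 0.00000769 + 0.00000388 + 0.0000447 + 0.000000784 = 2.5905e-04 /h
MTBF = 1 / λ_sys = 3860 h

3860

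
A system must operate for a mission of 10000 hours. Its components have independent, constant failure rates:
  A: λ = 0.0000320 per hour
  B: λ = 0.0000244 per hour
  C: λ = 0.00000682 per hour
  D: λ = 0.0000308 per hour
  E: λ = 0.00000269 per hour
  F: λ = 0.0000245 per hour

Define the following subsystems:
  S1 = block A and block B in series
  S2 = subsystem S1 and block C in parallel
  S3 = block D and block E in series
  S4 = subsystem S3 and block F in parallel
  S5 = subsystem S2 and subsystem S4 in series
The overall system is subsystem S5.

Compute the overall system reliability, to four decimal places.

0.9115

R(A) = exp(−0.0000320 × 10000) = 0.726149
R(B) = exp(−0.0000244 × 10000) = 0.783488
R(C) = exp(−0.00000682 × 10000) = 0.934074
R(D) = exp(−0.0000308 × 10000) = 0.734915
R(E) = exp(−0.00000269 × 10000) = 0.973459
R(F) = exp(−0.0000245 × 10000) = 0.782705
Series (A and B): 0.726149 × 0.783488 = 0.568929
Parallel ([0.568929] and C): 1 − (1 − 0.568929)(1 − 0.934074) = 0.971581
Series (D and E): 0.734915 × 0.973459 = 0.715410
Parallel ([0.715410] and F): 1 − (1 − 0.715410)(1 − 0.782705) = 0.938160
Series ([0.971581] and [0.938160]): 0.971581 × 0.938160 = 0.9115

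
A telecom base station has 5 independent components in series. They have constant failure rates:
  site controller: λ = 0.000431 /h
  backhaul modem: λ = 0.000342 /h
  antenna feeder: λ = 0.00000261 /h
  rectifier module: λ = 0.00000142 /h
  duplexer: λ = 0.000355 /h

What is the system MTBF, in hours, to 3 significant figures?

Series of exponential components: λ_sys = Σ λ_i
λ_sys = 0.000431 + 0.000342 + 0.00000261 + 0.00000142 + 0.000355 = 1.1320e-03 /h
MTBF = 1 / λ_sys = 883 h

883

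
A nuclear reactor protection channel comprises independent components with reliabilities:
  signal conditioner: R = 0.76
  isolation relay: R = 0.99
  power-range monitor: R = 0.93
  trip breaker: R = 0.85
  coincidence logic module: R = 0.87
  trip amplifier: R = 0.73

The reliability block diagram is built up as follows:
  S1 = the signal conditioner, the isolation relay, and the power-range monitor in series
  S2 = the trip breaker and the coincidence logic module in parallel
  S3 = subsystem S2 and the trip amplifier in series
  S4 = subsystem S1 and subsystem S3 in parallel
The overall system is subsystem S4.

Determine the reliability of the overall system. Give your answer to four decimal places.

Series (signal conditioner, isolation relay, and power-range monitor): 0.760000 × 0.990000 × 0.930000 = 0.699732
Parallel (trip breaker and coincidence logic module): 1 − (1 − 0.850000)(1 − 0.870000) = 0.980500
Series ([0.980500] and trip amplifier): 0.980500 × 0.730000 = 0.715765
Parallel ([0.699732] and [0.715765]): 1 − (1 − 0.699732)(1 − 0.715765) = 0.9147

0.9147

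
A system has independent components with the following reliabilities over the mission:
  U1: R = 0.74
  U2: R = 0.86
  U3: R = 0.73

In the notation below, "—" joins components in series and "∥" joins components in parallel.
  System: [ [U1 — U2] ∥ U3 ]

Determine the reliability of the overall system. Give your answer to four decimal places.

0.9018

Series (U1 and U2): 0.740000 × 0.860000 = 0.636400
Parallel ([0.636400] and U3): 1 − (1 − 0.636400)(1 − 0.730000) = 0.9018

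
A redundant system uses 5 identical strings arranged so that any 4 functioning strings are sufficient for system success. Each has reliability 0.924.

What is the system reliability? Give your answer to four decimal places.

R = Σ_{i=4}^{5} C(5,i) p^i (1−p)^{5−i} with p = 0.924
C(5,4)·0.924^4·0.076^1 = 0.276995
C(5,5)·0.924^5·0.076^0 = 0.673535
Sum = 0.9505

0.9505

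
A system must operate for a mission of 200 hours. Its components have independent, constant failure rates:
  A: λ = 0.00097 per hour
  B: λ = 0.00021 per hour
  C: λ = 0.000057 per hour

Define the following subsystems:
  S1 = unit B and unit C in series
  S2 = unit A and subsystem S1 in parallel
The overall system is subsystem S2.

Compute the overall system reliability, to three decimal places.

0.991

R(A) = exp(−0.00097 × 200) = 0.82366
R(B) = exp(−0.00021 × 200) = 0.95887
R(C) = exp(−0.000057 × 200) = 0.98866
Series (B and C): 0.95887 × 0.98866 = 0.94800
Parallel (A and [0.94800]): 1 − (1 − 0.82366)(1 − 0.94800) = 0.991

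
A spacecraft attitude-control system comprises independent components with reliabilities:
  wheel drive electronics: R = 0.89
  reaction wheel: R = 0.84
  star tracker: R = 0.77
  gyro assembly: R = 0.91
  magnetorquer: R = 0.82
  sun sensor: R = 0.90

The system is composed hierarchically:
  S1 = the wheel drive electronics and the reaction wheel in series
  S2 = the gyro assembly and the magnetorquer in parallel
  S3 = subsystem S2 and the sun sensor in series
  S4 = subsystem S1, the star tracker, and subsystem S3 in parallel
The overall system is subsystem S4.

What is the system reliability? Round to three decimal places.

0.993

Series (wheel drive electronics and reaction wheel): 0.89000 × 0.84000 = 0.74760
Parallel (gyro assembly and magnetorquer): 1 − (1 − 0.91000)(1 − 0.82000) = 0.98380
Series ([0.98380] and sun sensor): 0.98380 × 0.90000 = 0.88542
Parallel ([0.74760], star tracker, and [0.88542]): 1 − (1 − 0.74760)(1 − 0.77000)(1 − 0.88542) = 0.993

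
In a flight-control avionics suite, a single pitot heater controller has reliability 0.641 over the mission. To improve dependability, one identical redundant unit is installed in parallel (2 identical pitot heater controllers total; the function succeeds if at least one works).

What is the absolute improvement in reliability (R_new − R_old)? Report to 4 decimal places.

0.2301

R_before = 0.641
R_after = 1 − (1 − 0.641)^2 = 0.8711
ΔR = 0.8711 − 0.641 = 0.2301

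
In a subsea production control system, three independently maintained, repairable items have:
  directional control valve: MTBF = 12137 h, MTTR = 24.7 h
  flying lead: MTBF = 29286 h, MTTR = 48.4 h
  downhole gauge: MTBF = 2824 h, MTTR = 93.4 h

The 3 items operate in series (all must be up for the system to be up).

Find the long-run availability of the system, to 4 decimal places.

A(directional control valve) = MTBF/(MTBF+MTTR) = 12137/(12137+24.7) = 0.997969
A(flying lead) = MTBF/(MTBF+MTTR) = 29286/(29286+48.4) = 0.998350
A(downhole gauge) = MTBF/(MTBF+MTTR) = 2824/(2824+93.4) = 0.967985
Series availability: 0.997969 × 0.998350 × 0.967985 = 0.9644

0.9644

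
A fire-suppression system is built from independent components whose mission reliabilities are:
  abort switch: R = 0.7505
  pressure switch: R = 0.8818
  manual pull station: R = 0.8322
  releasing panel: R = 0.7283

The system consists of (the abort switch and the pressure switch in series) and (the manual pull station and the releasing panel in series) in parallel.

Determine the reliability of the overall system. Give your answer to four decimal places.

0.8668

Series (abort switch and pressure switch): 0.750500 × 0.881800 = 0.661791
Series (manual pull station and releasing panel): 0.832200 × 0.728300 = 0.606091
Parallel ([0.661791] and [0.606091]): 1 − (1 − 0.661791)(1 − 0.606091) = 0.8668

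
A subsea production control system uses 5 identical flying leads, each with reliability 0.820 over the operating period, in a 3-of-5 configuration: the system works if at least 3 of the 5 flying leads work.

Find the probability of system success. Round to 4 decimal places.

0.9563

R = Σ_{i=3}^{5} C(5,i) p^i (1−p)^{5−i} with p = 0.820
C(5,3)·0.820^3·0.180^2 = 0.178643
C(5,4)·0.820^4·0.180^1 = 0.406910
C(5,5)·0.820^5·0.180^0 = 0.370740
Sum = 0.9563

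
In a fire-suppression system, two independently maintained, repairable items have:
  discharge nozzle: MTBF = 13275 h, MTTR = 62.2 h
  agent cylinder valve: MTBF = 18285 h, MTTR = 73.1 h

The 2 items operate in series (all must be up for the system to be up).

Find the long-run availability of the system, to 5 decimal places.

0.99137

A(discharge nozzle) = MTBF/(MTBF+MTTR) = 13275/(13275+62.2) = 0.995336
A(agent cylinder valve) = MTBF/(MTBF+MTTR) = 18285/(18285+73.1) = 0.996018
Series availability: 0.995336 × 0.996018 = 0.99137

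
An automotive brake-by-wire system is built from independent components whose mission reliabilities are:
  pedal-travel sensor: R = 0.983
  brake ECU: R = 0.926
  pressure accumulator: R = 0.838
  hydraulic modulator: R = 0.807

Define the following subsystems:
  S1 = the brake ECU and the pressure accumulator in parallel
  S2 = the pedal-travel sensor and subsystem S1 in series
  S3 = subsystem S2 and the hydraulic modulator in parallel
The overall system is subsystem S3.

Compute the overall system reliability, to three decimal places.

Parallel (brake ECU and pressure accumulator): 1 − (1 − 0.92600)(1 − 0.83800) = 0.98801
Series (pedal-travel sensor and [0.98801]): 0.98300 × 0.98801 = 0.97121
Parallel ([0.97121] and hydraulic modulator): 1 − (1 − 0.97121)(1 − 0.80700) = 0.994

0.994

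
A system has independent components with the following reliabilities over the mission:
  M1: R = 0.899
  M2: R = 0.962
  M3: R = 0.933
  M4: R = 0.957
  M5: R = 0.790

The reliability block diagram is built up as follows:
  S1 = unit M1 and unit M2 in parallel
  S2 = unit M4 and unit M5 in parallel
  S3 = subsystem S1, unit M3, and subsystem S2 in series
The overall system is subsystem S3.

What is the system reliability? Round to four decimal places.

Parallel (M1 and M2): 1 − (1 − 0.899000)(1 − 0.962000) = 0.996162
Parallel (M4 and M5): 1 − (1 − 0.957000)(1 − 0.790000) = 0.990970
Series ([0.996162], M3, and [0.990970]): 0.996162 × 0.933000 × 0.990970 = 0.9210

0.9210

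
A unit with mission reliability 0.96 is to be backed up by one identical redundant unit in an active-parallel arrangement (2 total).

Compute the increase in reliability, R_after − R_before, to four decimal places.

R_before = 0.96
R_after = 1 − (1 − 0.96)^2 = 0.9984
ΔR = 0.9984 − 0.96 = 0.0384

0.0384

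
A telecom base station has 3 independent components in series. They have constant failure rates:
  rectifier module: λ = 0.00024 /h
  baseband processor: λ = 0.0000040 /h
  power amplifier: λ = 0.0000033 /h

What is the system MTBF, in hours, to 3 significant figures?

Series of exponential components: λ_sys = Σ λ_i
λ_sys = 0.00024 + 0.0000040 + 0.0000033 = 2.4730e-04 /h
MTBF = 1 / λ_sys = 4040 h

4040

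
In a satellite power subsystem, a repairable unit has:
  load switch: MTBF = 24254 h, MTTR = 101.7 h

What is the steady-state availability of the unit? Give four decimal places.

0.9958

A(load switch) = MTBF/(MTBF+MTTR) = 24254/(24254+101.7) = 0.9958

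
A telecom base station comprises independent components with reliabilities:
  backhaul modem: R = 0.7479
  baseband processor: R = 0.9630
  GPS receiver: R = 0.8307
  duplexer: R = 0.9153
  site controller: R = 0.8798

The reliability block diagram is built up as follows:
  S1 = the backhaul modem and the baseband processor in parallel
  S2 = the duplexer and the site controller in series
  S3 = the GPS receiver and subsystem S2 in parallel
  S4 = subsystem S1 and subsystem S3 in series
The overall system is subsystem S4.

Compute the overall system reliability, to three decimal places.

0.958

Parallel (backhaul modem and baseband processor): 1 − (1 − 0.74790)(1 − 0.96300) = 0.99067
Series (duplexer and site controller): 0.91530 × 0.87980 = 0.80528
Parallel (GPS receiver and [0.80528]): 1 − (1 − 0.83070)(1 − 0.80528) = 0.96703
Series ([0.99067] and [0.96703]): 0.99067 × 0.96703 = 0.958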